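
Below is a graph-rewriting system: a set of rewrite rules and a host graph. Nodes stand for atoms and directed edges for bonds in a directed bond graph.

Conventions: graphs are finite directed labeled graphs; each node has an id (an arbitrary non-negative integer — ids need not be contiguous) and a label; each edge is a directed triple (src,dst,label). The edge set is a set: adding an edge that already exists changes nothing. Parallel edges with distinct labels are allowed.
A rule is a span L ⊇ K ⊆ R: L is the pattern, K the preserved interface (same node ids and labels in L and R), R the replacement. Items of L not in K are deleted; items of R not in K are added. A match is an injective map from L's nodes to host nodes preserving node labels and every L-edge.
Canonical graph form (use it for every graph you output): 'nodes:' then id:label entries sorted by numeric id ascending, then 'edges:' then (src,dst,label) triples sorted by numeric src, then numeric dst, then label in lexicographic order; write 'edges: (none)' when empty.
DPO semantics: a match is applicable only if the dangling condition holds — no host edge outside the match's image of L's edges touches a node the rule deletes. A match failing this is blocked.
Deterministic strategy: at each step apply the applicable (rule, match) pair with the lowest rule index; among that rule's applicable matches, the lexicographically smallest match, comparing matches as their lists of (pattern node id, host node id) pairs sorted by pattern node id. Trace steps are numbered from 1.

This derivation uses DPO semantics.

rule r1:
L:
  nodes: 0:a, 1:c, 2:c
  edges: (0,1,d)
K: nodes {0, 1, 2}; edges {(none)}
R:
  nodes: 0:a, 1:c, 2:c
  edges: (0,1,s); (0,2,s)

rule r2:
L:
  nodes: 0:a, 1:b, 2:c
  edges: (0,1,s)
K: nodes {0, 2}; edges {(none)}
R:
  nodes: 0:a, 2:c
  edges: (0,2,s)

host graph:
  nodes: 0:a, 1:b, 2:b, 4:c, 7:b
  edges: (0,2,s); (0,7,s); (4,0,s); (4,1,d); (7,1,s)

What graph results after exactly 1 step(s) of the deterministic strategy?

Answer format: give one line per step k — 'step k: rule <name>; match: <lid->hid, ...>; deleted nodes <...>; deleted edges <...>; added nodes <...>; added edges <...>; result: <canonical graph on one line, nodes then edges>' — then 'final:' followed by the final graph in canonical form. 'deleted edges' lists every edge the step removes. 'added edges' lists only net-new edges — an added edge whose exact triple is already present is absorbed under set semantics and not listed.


step 1: rule r2; match: 0->0, 1->2, 2->4; deleted nodes 2; deleted edges (0,2,s); added nodes (none); added edges (0,4,s); result: nodes: 0:a, 1:b, 4:c, 7:b edges: (0,4,s); (0,7,s); (4,0,s); (4,1,d); (7,1,s)
final:
nodes: 0:a, 1:b, 4:c, 7:b
edges: (0,4,s); (0,7,s); (4,0,s); (4,1,d); (7,1,s)


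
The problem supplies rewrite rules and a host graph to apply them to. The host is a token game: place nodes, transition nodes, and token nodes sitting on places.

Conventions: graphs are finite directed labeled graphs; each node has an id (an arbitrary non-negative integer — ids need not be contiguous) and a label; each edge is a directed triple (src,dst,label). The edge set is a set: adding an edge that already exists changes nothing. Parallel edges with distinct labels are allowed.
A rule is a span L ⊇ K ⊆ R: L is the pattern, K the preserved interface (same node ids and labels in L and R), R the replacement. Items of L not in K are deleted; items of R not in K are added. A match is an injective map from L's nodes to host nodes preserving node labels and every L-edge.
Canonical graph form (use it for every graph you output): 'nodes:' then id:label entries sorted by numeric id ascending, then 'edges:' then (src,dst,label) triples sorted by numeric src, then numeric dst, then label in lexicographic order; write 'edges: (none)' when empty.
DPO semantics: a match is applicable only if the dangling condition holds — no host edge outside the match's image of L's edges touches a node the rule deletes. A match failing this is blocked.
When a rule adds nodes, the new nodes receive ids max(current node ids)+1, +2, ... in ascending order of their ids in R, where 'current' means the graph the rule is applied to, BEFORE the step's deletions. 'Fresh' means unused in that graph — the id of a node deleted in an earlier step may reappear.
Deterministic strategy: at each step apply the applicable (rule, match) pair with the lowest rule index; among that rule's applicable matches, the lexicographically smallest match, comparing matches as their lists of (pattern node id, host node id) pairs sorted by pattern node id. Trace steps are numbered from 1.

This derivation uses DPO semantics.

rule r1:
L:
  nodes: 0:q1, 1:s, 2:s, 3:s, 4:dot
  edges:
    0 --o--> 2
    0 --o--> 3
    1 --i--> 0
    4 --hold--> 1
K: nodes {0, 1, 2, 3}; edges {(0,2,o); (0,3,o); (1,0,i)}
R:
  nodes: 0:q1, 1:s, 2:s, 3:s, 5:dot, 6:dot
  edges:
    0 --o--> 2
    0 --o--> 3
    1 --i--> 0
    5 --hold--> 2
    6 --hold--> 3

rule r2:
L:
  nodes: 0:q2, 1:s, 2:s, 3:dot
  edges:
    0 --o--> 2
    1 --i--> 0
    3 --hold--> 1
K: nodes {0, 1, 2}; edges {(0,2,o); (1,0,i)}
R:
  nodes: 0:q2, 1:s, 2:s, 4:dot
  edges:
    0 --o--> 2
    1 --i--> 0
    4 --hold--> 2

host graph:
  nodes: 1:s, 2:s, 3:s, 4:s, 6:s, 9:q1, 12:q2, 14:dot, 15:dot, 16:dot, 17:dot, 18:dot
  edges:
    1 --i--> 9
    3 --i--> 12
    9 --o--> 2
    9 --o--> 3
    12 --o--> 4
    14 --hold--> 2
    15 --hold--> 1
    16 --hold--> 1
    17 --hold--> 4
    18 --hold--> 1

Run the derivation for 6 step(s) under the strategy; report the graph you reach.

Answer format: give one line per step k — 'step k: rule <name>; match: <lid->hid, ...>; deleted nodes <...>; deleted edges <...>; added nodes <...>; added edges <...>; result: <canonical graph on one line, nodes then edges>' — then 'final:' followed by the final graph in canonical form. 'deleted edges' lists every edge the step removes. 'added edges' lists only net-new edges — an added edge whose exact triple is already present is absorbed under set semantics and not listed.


step 1: rule r1; match: 0->9, 1->1, 2->2, 3->3, 4->15; deleted nodes 15; deleted edges (15,1,hold); added nodes 19, 20; added edges (19,2,hold); (20,3,hold); result: nodes: 1:s, 2:s, 3:s, 4:s, 6:s, 9:q1, 12:q2, 14:dot, 16:dot, 17:dot, 18:dot, 19:dot, 20:dot edges: (1,9,i); (3,12,i); (9,2,o); (9,3,o); (12,4,o); (14,2,hold); (16,1,hold); (17,4,hold); (18,1,hold); (19,2,hold); (20,3,hold)
step 2: rule r1; match: 0->9, 1->1, 2->2, 3->3, 4->16; deleted nodes 16; deleted edges (16,1,hold); added nodes 21, 22; added edges (21,2,hold); (22,3,hold); result: nodes: 1:s, 2:s, 3:s, 4:s, 6:s, 9:q1, 12:q2, 14:dot, 17:dot, 18:dot, 19:dot, 20:dot, 21:dot, 22:dot edges: (1,9,i); (3,12,i); (9,2,o); (9,3,o); (12,4,o); (14,2,hold); (17,4,hold); (18,1,hold); (19,2,hold); (20,3,hold); (21,2,hold); (22,3,hold)
step 3: rule r1; match: 0->9, 1->1, 2->2, 3->3, 4->18; deleted nodes 18; deleted edges (18,1,hold); added nodes 23, 24; added edges (23,2,hold); (24,3,hold); result: nodes: 1:s, 2:s, 3:s, 4:s, 6:s, 9:q1, 12:q2, 14:dot, 17:dot, 19:dot, 20:dot, 21:dot, 22:dot, 23:dot, 24:dot edges: (1,9,i); (3,12,i); (9,2,o); (9,3,o); (12,4,o); (14,2,hold); (17,4,hold); (19,2,hold); (20,3,hold); (21,2,hold); (22,3,hold); (23,2,hold); (24,3,hold)
step 4: rule r2; match: 0->12, 1->3, 2->4, 3->20; deleted nodes 20; deleted edges (20,3,hold); added nodes 25; added edges (25,4,hold); result: nodes: 1:s, 2:s, 3:s, 4:s, 6:s, 9:q1, 12:q2, 14:dot, 17:dot, 19:dot, 21:dot, 22:dot, 23:dot, 24:dot, 25:dot edges: (1,9,i); (3,12,i); (9,2,o); (9,3,o); (12,4,o); (14,2,hold); (17,4,hold); (19,2,hold); (21,2,hold); (22,3,hold); (23,2,hold); (24,3,hold); (25,4,hold)
step 5: rule r2; match: 0->12, 1->3, 2->4, 3->22; deleted nodes 22; deleted edges (22,3,hold); added nodes 26; added edges (26,4,hold); result: nodes: 1:s, 2:s, 3:s, 4:s, 6:s, 9:q1, 12:q2, 14:dot, 17:dot, 19:dot, 21:dot, 23:dot, 24:dot, 25:dot, 26:dot edges: (1,9,i); (3,12,i); (9,2,o); (9,3,o); (12,4,o); (14,2,hold); (17,4,hold); (19,2,hold); (21,2,hold); (23,2,hold); (24,3,hold); (25,4,hold); (26,4,hold)
step 6: rule r2; match: 0->12, 1->3, 2->4, 3->24; deleted nodes 24; deleted edges (24,3,hold); added nodes 27; added edges (27,4,hold); result: nodes: 1:s, 2:s, 3:s, 4:s, 6:s, 9:q1, 12:q2, 14:dot, 17:dot, 19:dot, 21:dot, 23:dot, 25:dot, 26:dot, 27:dot edges: (1,9,i); (3,12,i); (9,2,o); (9,3,o); (12,4,o); (14,2,hold); (17,4,hold); (19,2,hold); (21,2,hold); (23,2,hold); (25,4,hold); (26,4,hold); (27,4,hold)
final:
nodes: 1:s, 2:s, 3:s, 4:s, 6:s, 9:q1, 12:q2, 14:dot, 17:dot, 19:dot, 21:dot, 23:dot, 25:dot, 26:dot, 27:dot
edges: (1,9,i); (3,12,i); (9,2,o); (9,3,o); (12,4,o); (14,2,hold); (17,4,hold); (19,2,hold); (21,2,hold); (23,2,hold); (25,4,hold); (26,4,hold); (27,4,hold)


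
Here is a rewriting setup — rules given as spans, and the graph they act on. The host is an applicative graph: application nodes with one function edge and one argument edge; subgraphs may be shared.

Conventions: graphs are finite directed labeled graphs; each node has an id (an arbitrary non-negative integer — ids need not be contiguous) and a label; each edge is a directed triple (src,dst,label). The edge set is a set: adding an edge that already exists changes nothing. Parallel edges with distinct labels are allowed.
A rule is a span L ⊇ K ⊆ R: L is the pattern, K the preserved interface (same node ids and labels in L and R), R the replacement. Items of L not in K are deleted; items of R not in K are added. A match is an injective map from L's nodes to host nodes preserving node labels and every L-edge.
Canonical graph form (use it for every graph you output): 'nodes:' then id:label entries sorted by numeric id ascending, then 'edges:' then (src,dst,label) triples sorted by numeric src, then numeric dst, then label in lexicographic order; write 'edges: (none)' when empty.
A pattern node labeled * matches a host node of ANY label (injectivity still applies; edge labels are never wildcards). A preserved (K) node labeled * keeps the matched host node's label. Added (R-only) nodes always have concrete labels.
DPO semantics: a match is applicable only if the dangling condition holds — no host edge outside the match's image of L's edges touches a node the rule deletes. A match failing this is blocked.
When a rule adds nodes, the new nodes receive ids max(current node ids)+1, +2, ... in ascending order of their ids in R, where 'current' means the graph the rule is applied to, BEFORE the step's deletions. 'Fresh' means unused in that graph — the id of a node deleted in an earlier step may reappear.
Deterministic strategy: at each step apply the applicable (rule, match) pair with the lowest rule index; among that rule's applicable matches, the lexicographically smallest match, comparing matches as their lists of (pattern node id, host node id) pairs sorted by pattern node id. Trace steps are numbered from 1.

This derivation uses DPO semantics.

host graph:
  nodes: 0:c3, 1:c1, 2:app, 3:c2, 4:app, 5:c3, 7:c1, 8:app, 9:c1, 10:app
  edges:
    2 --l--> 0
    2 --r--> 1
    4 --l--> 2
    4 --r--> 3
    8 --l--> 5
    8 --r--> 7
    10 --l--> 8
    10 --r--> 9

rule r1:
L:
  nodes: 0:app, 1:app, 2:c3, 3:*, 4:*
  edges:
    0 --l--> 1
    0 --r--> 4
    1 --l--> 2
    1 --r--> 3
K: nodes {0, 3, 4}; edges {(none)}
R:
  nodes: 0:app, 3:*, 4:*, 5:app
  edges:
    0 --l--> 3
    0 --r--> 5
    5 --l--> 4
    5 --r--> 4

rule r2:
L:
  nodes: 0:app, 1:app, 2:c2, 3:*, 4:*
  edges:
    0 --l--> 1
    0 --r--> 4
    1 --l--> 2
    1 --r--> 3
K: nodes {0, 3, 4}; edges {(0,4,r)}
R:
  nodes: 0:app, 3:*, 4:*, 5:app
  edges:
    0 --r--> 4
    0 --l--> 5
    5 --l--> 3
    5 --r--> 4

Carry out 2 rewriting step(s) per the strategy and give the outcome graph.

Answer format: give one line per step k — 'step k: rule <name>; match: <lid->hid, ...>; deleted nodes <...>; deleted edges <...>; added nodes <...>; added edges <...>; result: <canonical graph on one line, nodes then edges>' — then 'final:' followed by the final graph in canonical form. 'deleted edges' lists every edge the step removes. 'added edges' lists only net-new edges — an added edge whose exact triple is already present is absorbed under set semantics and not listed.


step 1: rule r1; match: 0->4, 1->2, 2->0, 3->1, 4->3; deleted nodes 0, 2; deleted edges (2,0,l); (2,1,r); (4,2,l); (4,3,r); added nodes 11; added edges (4,1,l); (4,11,r); (11,3,l); (11,3,r); result: nodes: 1:c1, 3:c2, 4:app, 5:c3, 7:c1, 8:app, 9:c1, 10:app, 11:app edges: (4,1,l); (4,11,r); (8,5,l); (8,7,r); (10,8,l); (10,9,r); (11,3,l); (11,3,r)
step 2: rule r1; match: 0->10, 1->8, 2->5, 3->7, 4->9; deleted nodes 5, 8; deleted edges (8,5,l); (8,7,r); (10,8,l); (10,9,r); added nodes 12; added edges (10,7,l); (10,12,r); (12,9,l); (12,9,r); result: nodes: 1:c1, 3:c2, 4:app, 7:c1, 9:c1, 10:app, 11:app, 12:app edges: (4,1,l); (4,11,r); (10,7,l); (10,12,r); (11,3,l); (11,3,r); (12,9,l); (12,9,r)
final:
nodes: 1:c1, 3:c2, 4:app, 7:c1, 9:c1, 10:app, 11:app, 12:app
edges: (4,1,l); (4,11,r); (10,7,l); (10,12,r); (11,3,l); (11,3,r); (12,9,l); (12,9,r)


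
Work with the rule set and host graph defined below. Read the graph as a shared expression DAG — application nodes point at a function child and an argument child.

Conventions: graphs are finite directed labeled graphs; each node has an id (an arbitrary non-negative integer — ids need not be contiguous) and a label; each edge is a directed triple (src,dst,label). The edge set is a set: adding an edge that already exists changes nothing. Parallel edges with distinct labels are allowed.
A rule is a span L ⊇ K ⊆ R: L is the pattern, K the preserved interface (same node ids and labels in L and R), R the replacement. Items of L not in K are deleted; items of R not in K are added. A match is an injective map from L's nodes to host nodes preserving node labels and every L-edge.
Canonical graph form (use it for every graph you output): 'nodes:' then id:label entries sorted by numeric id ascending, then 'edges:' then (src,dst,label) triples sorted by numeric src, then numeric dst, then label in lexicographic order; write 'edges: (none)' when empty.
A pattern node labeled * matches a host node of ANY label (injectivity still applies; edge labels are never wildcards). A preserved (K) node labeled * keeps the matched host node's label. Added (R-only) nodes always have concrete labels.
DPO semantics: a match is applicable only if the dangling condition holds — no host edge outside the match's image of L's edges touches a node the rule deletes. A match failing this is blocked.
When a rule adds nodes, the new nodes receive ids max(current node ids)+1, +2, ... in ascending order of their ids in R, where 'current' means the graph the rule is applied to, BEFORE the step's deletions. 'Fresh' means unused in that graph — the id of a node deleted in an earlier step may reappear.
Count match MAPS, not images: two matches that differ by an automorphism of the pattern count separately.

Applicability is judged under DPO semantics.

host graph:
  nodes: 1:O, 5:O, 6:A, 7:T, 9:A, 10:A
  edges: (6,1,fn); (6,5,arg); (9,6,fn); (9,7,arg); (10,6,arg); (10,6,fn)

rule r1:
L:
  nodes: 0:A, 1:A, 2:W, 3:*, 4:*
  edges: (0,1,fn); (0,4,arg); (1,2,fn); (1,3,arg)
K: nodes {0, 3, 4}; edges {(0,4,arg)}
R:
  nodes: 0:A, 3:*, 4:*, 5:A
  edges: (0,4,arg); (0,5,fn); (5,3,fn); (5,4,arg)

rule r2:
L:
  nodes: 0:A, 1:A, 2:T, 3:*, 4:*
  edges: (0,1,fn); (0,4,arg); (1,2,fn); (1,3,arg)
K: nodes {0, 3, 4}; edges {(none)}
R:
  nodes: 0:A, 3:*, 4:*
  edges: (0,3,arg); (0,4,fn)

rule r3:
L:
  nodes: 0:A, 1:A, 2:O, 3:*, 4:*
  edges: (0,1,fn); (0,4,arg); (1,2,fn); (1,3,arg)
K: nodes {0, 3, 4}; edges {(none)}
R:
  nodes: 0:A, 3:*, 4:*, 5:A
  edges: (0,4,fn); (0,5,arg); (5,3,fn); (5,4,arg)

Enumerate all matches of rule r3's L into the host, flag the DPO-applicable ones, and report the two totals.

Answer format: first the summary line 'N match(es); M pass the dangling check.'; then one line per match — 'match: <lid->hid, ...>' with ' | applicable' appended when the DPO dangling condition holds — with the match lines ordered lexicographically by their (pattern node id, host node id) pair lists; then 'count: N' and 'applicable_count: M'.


1 match(es); 0 pass the dangling check.
match: 0->9, 1->6, 2->1, 3->5, 4->7
count: 1
applicable_count: 0


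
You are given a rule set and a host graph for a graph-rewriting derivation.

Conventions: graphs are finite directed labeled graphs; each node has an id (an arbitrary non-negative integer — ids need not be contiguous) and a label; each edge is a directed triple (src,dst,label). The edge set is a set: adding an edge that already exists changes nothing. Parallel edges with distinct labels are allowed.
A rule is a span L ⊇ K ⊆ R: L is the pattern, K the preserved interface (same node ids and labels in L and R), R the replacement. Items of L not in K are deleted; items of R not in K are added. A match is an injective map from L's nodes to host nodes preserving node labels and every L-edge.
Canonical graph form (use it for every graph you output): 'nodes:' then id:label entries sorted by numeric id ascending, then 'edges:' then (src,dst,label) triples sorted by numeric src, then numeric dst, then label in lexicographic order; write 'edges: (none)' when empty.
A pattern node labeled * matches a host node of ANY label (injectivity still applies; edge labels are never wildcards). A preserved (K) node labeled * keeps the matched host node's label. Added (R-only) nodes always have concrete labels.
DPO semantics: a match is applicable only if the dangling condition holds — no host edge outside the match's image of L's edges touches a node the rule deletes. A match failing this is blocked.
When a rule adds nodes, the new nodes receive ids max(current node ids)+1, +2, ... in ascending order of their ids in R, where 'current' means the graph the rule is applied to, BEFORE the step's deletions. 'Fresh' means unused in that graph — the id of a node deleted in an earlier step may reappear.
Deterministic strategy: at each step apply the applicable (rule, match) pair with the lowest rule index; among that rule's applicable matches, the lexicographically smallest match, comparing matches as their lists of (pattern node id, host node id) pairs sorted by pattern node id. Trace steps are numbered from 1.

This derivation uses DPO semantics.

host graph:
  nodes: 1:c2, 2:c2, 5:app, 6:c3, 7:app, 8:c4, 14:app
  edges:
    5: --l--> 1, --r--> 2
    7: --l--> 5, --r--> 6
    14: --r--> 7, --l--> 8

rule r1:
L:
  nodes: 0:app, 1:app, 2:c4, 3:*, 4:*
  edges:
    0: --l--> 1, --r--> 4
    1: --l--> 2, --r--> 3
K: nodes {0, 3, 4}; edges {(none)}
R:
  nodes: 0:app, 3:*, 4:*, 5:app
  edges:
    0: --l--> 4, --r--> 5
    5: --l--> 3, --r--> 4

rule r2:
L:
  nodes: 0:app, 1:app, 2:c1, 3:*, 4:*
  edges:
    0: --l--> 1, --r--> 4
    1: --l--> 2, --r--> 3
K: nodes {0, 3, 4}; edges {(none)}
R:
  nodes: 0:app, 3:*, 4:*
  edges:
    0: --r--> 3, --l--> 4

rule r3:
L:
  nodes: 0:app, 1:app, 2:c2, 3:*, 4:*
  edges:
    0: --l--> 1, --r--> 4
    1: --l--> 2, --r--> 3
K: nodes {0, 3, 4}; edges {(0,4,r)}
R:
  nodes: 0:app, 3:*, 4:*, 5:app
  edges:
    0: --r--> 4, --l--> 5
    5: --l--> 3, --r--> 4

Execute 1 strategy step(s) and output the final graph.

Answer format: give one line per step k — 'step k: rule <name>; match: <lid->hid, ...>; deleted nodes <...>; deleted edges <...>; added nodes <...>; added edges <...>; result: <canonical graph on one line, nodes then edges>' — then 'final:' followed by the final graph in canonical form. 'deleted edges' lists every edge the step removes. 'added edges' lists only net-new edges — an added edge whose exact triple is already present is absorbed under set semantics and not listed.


step 1: rule r3; match: 0->7, 1->5, 2->1, 3->2, 4->6; deleted nodes 1, 5; deleted edges (5,1,l); (5,2,r); (7,5,l); added nodes 15; added edges (7,15,l); (15,2,l); (15,6,r); result: nodes: 2:c2, 6:c3, 7:app, 8:c4, 14:app, 15:app edges: (7,6,r); (7,15,l); (14,7,r); (14,8,l); (15,2,l); (15,6,r)
final:
nodes: 2:c2, 6:c3, 7:app, 8:c4, 14:app, 15:app
edges: (7,6,r); (7,15,l); (14,7,r); (14,8,l); (15,2,l); (15,6,r)


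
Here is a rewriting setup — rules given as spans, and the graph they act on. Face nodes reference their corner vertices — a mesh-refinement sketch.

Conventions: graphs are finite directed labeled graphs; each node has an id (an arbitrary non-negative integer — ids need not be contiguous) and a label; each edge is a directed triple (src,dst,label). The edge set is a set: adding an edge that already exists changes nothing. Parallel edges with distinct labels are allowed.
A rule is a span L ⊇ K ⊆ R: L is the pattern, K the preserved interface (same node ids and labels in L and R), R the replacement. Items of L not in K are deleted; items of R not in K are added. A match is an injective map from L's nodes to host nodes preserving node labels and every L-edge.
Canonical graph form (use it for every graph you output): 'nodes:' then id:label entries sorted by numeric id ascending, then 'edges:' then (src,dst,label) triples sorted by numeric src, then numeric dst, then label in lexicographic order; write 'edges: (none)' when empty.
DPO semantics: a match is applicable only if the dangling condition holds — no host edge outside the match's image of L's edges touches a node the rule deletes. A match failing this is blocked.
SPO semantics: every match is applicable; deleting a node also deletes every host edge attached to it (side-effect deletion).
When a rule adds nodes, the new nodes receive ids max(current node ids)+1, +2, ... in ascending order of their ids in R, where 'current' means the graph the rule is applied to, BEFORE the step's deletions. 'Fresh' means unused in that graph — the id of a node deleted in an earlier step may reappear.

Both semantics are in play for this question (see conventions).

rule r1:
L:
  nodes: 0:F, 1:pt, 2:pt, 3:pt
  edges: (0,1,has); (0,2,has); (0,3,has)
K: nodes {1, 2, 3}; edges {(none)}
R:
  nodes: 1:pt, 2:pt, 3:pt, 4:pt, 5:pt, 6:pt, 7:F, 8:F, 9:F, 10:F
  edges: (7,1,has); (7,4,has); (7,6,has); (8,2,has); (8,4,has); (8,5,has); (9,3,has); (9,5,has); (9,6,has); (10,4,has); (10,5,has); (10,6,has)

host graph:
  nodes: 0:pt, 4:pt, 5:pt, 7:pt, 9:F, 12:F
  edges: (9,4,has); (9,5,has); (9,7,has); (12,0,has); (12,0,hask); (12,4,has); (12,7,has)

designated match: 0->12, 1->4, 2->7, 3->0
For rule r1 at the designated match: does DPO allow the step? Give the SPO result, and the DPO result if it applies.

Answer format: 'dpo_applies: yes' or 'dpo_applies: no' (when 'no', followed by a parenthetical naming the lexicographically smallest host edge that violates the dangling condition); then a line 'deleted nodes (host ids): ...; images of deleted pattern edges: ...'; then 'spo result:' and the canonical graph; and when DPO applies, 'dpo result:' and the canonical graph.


dpo_applies: no
(the rule deletes node 12, which keeps host edge (12,0,hask) outside the match image — the dangling condition fails, DPO blocks; SPO proceeds and side-deletes such edges)
deleted nodes (host ids): 12; images of deleted pattern edges: (12,0,has); (12,4,has); (12,7,has)
spo result:
nodes: 0:pt, 4:pt, 5:pt, 7:pt, 9:F, 13:pt, 14:pt, 15:pt, 16:F, 17:F, 18:F, 19:F
edges: (9,4,has); (9,5,has); (9,7,has); (16,4,has); (16,13,has); (16,15,has); (17,7,has); (17,13,has); (17,14,has); (18,0,has); (18,14,has); (18,15,has); (19,13,has); (19,14,has); (19,15,has)


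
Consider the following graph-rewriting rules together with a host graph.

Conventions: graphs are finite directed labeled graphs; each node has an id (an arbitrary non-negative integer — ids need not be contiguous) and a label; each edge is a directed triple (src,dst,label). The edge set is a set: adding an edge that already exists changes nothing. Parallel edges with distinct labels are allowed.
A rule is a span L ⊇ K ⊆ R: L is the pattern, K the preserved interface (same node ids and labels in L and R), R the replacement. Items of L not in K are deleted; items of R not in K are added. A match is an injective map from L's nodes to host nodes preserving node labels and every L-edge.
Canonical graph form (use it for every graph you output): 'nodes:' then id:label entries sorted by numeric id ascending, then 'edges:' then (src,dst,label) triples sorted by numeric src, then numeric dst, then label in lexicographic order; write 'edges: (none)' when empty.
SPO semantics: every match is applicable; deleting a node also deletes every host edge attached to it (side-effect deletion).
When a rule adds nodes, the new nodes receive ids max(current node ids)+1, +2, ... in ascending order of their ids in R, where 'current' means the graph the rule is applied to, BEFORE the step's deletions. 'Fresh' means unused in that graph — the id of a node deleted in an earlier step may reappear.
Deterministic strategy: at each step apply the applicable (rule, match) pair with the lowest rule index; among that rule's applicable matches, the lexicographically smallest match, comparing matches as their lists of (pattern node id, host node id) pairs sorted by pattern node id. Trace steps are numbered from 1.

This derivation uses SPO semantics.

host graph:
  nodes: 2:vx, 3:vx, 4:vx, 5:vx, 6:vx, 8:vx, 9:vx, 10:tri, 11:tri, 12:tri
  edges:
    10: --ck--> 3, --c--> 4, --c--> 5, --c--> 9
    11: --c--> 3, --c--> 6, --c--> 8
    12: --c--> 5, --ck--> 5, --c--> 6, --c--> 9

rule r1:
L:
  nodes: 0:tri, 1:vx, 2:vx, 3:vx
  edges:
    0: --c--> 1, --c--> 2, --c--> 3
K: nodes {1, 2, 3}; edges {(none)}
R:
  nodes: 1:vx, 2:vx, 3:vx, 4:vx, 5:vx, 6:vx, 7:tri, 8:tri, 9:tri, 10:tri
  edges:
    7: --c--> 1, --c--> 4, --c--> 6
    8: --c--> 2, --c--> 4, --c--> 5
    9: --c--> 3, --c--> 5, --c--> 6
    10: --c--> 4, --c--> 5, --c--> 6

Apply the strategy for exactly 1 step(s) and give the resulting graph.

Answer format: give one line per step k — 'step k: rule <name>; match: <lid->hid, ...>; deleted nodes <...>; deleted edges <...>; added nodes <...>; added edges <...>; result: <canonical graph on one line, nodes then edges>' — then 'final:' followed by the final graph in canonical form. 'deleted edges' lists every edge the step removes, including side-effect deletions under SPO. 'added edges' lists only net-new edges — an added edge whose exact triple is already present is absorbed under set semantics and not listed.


step 1: rule r1; match: 0->10, 1->4, 2->5, 3->9; deleted nodes 10; deleted edges (10,3,ck); (10,4,c); (10,5,c); (10,9,c); added nodes 13, 14, 15, 16, 17, 18, 19; added edges (16,4,c); (16,13,c); (16,15,c); (17,5,c); (17,13,c); (17,14,c); (18,9,c); (18,14,c); (18,15,c); (19,13,c); (19,14,c); (19,15,c); result: nodes: 2:vx, 3:vx, 4:vx, 5:vx, 6:vx, 8:vx, 9:vx, 11:tri, 12:tri, 13:vx, 14:vx, 15:vx, 16:tri, 17:tri, 18:tri, 19:tri edges: (11,3,c); (11,6,c); (11,8,c); (12,5,c); (12,5,ck); (12,6,c); (12,9,c); (16,4,c); (16,13,c); (16,15,c); (17,5,c); (17,13,c); (17,14,c); (18,9,c); (18,14,c); (18,15,c); (19,13,c); (19,14,c); (19,15,c)
final:
nodes: 2:vx, 3:vx, 4:vx, 5:vx, 6:vx, 8:vx, 9:vx, 11:tri, 12:tri, 13:vx, 14:vx, 15:vx, 16:tri, 17:tri, 18:tri, 19:tri
edges: (11,3,c); (11,6,c); (11,8,c); (12,5,c); (12,5,ck); (12,6,c); (12,9,c); (16,4,c); (16,13,c); (16,15,c); (17,5,c); (17,13,c); (17,14,c); (18,9,c); (18,14,c); (18,15,c); (19,13,c); (19,14,c); (19,15,c)


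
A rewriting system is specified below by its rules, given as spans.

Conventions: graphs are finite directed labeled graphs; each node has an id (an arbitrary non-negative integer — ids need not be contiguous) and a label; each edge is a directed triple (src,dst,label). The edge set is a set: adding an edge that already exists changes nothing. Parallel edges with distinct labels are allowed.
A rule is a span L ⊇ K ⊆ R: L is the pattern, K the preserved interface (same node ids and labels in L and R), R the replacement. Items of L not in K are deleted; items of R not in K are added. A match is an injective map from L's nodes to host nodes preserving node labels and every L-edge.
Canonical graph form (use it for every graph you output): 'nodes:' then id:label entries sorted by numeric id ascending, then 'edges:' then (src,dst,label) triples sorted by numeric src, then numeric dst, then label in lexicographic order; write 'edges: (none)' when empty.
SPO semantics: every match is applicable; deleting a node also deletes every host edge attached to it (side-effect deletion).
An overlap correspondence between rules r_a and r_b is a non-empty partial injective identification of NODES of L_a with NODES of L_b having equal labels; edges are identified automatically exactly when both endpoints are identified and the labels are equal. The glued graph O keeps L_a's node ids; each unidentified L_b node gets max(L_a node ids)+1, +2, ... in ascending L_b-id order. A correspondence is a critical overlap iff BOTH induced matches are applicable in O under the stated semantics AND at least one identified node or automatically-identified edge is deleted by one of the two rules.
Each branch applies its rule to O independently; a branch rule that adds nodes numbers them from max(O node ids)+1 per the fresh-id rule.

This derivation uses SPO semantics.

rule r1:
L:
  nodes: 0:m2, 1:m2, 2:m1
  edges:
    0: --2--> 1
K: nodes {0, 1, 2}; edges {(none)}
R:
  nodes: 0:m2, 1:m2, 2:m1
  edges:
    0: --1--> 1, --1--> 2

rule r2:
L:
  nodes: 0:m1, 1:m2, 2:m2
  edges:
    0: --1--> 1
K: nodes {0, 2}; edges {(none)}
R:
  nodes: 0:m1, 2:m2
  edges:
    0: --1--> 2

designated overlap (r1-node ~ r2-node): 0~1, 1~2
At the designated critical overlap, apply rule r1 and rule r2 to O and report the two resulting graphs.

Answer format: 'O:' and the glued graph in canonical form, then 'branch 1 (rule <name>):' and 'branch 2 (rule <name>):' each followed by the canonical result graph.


O:
nodes: 0:m2, 1:m2, 2:m1, 3:m1
edges: (0,1,2); (3,0,1)
branch 1 (rule r1):
nodes: 0:m2, 1:m2, 2:m1, 3:m1
edges: (0,1,1); (0,2,1); (3,0,1)
branch 2 (rule r2):
nodes: 1:m2, 2:m1, 3:m1
edges: (3,1,1)


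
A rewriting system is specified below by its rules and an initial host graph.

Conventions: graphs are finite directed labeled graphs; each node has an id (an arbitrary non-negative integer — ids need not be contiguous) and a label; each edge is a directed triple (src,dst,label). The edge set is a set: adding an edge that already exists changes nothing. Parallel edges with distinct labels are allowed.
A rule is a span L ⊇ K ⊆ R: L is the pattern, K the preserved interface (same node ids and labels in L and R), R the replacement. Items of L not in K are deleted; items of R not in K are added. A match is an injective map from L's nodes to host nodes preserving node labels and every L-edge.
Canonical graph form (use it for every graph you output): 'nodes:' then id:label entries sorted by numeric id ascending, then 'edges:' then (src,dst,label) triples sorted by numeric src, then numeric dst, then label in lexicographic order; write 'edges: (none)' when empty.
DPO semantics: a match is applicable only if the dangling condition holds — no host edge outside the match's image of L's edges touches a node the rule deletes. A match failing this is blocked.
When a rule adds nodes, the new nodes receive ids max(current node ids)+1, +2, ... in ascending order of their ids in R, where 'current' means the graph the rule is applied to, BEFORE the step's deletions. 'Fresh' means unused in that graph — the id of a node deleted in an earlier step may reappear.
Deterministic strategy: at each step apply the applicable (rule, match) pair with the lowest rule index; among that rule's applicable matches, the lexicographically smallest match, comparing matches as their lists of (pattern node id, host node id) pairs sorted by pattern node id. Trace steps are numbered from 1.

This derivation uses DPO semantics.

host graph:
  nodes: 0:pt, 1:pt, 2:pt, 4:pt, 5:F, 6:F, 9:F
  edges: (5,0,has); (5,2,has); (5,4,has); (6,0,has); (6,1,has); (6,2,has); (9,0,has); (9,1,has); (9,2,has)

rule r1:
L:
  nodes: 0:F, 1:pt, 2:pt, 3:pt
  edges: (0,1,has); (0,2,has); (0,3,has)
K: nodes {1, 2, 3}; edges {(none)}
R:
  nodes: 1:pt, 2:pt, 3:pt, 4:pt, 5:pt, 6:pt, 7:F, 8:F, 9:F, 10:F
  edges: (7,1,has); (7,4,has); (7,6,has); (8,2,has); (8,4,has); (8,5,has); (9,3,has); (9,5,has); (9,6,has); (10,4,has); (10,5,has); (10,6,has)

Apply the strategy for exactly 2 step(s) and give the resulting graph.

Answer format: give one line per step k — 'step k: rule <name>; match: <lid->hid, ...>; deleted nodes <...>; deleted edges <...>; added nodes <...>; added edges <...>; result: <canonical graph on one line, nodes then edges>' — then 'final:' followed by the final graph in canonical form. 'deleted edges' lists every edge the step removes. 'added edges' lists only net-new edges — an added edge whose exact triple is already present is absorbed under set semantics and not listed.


step 1: rule r1; match: 0->5, 1->0, 2->2, 3->4; deleted nodes 5; deleted edges (5,0,has); (5,2,has); (5,4,has); added nodes 10, 11, 12, 13, 14, 15, 16; added edges (13,0,has); (13,10,has); (13,12,has); (14,2,has); (14,10,has); (14,11,has); (15,4,has); (15,11,has); (15,12,has); (16,10,has); (16,11,has); (16,12,has); result: nodes: 0:pt, 1:pt, 2:pt, 4:pt, 6:F, 9:F, 10:pt, 11:pt, 12:pt, 13:F, 14:F, 15:F, 16:F edges: (6,0,has); (6,1,has); (6,2,has); (9,0,has); (9,1,has); (9,2,has); (13,0,has); (13,10,has); (13,12,has); (14,2,has); (14,10,has); (14,11,has); (15,4,has); (15,11,has); (15,12,has); (16,10,has); (16,11,has); (16,12,has)
step 2: rule r1; match: 0->6, 1->0, 2->1, 3->2; deleted nodes 6; deleted edges (6,0,has); (6,1,has); (6,2,has); added nodes 17, 18, 19, 20, 21, 22, 23; added edges (20,0,has); (20,17,has); (20,19,has); (21,1,has); (21,17,has); (21,18,has); (22,2,has); (22,18,has); (22,19,has); (23,17,has); (23,18,has); (23,19,has); result: nodes: 0:pt, 1:pt, 2:pt, 4:pt, 9:F, 10:pt, 11:pt, 12:pt, 13:F, 14:F, 15:F, 16:F, 17:pt, 18:pt, 19:pt, 20:F, 21:F, 22:F, 23:F edges: (9,0,has); (9,1,has); (9,2,has); (13,0,has); (13,10,has); (13,12,has); (14,2,has); (14,10,has); (14,11,has); (15,4,has); (15,11,has); (15,12,has); (16,10,has); (16,11,has); (16,12,has); (20,0,has); (20,17,has); (20,19,has); (21,1,has); (21,17,has); (21,18,has); (22,2,has); (22,18,has); (22,19,has); (23,17,has); (23,18,has); (23,19,has)
final:
nodes: 0:pt, 1:pt, 2:pt, 4:pt, 9:F, 10:pt, 11:pt, 12:pt, 13:F, 14:F, 15:F, 16:F, 17:pt, 18:pt, 19:pt, 20:F, 21:F, 22:F, 23:F
edges: (9,0,has); (9,1,has); (9,2,has); (13,0,has); (13,10,has); (13,12,has); (14,2,has); (14,10,has); (14,11,has); (15,4,has); (15,11,has); (15,12,has); (16,10,has); (16,11,has); (16,12,has); (20,0,has); (20,17,has); (20,19,has); (21,1,has); (21,17,has); (21,18,has); (22,2,has); (22,18,has); (22,19,has); (23,17,has); (23,18,has); (23,19,has)


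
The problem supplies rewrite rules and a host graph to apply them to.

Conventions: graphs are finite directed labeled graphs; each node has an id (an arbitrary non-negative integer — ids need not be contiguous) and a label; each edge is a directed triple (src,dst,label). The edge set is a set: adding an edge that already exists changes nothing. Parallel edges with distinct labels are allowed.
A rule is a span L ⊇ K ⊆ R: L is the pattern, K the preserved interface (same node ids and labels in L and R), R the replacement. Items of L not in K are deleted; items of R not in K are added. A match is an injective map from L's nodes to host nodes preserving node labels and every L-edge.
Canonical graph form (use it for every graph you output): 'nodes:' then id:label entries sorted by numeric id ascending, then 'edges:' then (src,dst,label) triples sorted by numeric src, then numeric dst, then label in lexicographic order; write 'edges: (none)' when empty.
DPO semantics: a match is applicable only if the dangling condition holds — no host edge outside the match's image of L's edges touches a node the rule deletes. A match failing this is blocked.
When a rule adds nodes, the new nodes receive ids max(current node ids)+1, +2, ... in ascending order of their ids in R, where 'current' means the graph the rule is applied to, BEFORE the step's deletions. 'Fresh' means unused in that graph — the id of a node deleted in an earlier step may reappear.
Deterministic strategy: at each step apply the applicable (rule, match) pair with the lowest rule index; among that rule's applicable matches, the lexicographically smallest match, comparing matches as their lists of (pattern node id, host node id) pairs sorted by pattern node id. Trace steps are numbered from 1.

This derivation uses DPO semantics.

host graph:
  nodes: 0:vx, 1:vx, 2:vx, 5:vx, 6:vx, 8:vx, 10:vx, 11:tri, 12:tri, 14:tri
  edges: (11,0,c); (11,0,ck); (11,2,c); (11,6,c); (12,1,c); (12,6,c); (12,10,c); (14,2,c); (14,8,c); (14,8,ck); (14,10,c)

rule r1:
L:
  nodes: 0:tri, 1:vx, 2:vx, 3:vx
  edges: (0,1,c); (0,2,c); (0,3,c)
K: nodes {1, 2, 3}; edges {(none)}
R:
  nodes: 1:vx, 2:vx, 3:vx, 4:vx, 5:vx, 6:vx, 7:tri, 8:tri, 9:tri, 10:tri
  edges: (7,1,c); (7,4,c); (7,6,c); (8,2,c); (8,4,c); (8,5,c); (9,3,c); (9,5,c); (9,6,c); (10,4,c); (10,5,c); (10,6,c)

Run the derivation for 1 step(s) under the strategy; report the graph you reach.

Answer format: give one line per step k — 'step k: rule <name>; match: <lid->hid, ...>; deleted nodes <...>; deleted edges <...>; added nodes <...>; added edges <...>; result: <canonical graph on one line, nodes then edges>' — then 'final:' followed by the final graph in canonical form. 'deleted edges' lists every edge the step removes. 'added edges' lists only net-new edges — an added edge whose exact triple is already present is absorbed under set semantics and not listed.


step 1: rule r1; match: 0->12, 1->1, 2->6, 3->10; deleted nodes 12; deleted edges (12,1,c); (12,6,c); (12,10,c); added nodes 15, 16, 17, 18, 19, 20, 21; added edges (18,1,c); (18,15,c); (18,17,c); (19,6,c); (19,15,c); (19,16,c); (20,10,c); (20,16,c); (20,17,c); (21,15,c); (21,16,c); (21,17,c); result: nodes: 0:vx, 1:vx, 2:vx, 5:vx, 6:vx, 8:vx, 10:vx, 11:tri, 14:tri, 15:vx, 16:vx, 17:vx, 18:tri, 19:tri, 20:tri, 21:tri edges: (11,0,c); (11,0,ck); (11,2,c); (11,6,c); (14,2,c); (14,8,c); (14,8,ck); (14,10,c); (18,1,c); (18,15,c); (18,17,c); (19,6,c); (19,15,c); (19,16,c); (20,10,c); (20,16,c); (20,17,c); (21,15,c); (21,16,c); (21,17,c)
final:
nodes: 0:vx, 1:vx, 2:vx, 5:vx, 6:vx, 8:vx, 10:vx, 11:tri, 14:tri, 15:vx, 16:vx, 17:vx, 18:tri, 19:tri, 20:tri, 21:tri
edges: (11,0,c); (11,0,ck); (11,2,c); (11,6,c); (14,2,c); (14,8,c); (14,8,ck); (14,10,c); (18,1,c); (18,15,c); (18,17,c); (19,6,c); (19,15,c); (19,16,c); (20,10,c); (20,16,c); (20,17,c); (21,15,c); (21,16,c); (21,17,c)


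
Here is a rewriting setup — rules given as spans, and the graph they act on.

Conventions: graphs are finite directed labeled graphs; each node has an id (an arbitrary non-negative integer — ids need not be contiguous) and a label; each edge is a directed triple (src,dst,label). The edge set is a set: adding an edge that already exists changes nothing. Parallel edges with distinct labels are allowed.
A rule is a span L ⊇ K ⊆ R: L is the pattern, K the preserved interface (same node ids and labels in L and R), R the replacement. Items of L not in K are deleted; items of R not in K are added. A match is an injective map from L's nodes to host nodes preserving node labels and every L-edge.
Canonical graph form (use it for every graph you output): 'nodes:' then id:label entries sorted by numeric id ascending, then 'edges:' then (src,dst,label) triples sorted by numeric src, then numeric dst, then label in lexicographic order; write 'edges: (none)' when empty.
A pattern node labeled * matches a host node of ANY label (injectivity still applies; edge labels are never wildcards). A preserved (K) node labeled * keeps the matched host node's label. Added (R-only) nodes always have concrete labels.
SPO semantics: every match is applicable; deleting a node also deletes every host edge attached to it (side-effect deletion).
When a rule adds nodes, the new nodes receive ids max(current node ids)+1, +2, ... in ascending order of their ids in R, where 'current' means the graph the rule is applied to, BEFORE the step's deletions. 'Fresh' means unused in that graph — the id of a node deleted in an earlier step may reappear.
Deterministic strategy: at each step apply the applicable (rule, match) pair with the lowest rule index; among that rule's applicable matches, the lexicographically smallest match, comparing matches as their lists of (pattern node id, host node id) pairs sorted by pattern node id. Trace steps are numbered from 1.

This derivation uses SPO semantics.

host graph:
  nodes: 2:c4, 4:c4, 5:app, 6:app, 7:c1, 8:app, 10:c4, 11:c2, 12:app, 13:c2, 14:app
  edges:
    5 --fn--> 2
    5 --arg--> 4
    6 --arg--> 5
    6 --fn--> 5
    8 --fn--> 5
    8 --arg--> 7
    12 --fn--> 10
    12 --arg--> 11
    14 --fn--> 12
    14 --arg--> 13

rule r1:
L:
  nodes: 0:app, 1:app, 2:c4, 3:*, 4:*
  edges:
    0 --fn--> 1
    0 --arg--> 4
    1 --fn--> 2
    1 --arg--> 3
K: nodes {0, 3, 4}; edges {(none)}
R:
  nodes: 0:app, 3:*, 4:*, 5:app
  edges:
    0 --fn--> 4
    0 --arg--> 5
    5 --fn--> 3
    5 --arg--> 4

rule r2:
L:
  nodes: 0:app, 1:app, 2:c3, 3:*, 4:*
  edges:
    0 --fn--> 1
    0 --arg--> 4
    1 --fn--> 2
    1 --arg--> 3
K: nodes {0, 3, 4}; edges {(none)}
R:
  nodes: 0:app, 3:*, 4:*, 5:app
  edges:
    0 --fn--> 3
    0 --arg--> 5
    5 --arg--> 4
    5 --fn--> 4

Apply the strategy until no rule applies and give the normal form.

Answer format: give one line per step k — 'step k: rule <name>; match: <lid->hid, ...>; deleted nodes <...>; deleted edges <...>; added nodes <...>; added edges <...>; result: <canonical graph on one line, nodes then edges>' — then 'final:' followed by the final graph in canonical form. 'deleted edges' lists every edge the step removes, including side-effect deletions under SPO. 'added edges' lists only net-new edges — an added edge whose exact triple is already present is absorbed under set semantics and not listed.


step 1: rule r1; match: 0->8, 1->5, 2->2, 3->4, 4->7; deleted nodes 2, 5; deleted edges (5,2,fn); (5,4,arg); (6,5,arg); (6,5,fn); (8,5,fn); (8,7,arg); added nodes 15; added edges (8,7,fn); (8,15,arg); (15,4,fn); (15,7,arg); result: nodes: 4:c4, 6:app, 7:c1, 8:app, 10:c4, 11:c2, 12:app, 13:c2, 14:app, 15:app edges: (8,7,fn); (8,15,arg); (12,10,fn); (12,11,arg); (14,12,fn); (14,13,arg); (15,4,fn); (15,7,arg)
step 2: rule r1; match: 0->14, 1->12, 2->10, 3->11, 4->13; deleted nodes 10, 12; deleted edges (12,10,fn); (12,11,arg); (14,12,fn); (14,13,arg); added nodes 16; added edges (14,13,fn); (14,16,arg); (16,11,fn); (16,13,arg); result: nodes: 4:c4, 6:app, 7:c1, 8:app, 11:c2, 13:c2, 14:app, 15:app, 16:app edges: (8,7,fn); (8,15,arg); (14,13,fn); (14,16,arg); (15,4,fn); (15,7,arg); (16,11,fn); (16,13,arg)
final:
nodes: 4:c4, 6:app, 7:c1, 8:app, 11:c2, 13:c2, 14:app, 15:app, 16:app
edges: (8,7,fn); (8,15,arg); (14,13,fn); (14,16,arg); (15,4,fn); (15,7,arg); (16,11,fn); (16,13,arg)
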